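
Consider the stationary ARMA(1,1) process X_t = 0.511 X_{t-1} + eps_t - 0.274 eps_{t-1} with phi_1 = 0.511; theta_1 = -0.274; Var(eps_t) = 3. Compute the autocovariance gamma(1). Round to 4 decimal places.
\gamma(1) = 0.8275

Multiply the model equation by X_{t-k} and take expectations. With theta_0 = psi_0 = 1 and psi_j the MA(infinity) weights, this gives
  gamma(k) - sum_i phi_i gamma(k-i) = c_k,
  c_k = sigma^2 * sum_{j=k..q} theta_j psi_{j-k}   (c_k = 0 for k > q),
using gamma(-m) = gamma(m).
psi-weights needed (psi_j = theta_j + sum_i phi_i psi_{j-i}):
  psi_1 = theta_1 + phi_1 = -0.274 + (0.511) = 0.237
Right-hand sides:
  c_0 = sigma^2 (1 + theta_1 psi_1) = 3 * (1 + (-0.274)(0.237)) = 3 * 0.935062 = 2.805186
  c_1 = sigma^2 theta_1 = 3 * (-0.274) = -0.822
  c_2 = 0
Equations for k = 0 and k = 1 (AR order 1):
  gamma(0) = phi_1 gamma(1) + c_0
  gamma(1) = phi_1 gamma(0) + c_1
Substituting the second into the first: gamma(0) (1 - phi_1^2) = c_0 + phi_1 c_1, so
  gamma(0) = (c_0 + phi_1 c_1) / (1 - phi_1^2) = (2.805186 + (0.511)(-0.822)) / (1 - (0.511)^2) = 2.385144 / 0.738879 = 3.228058.
  gamma(1) = phi_1 gamma(0) + c_1 = (0.511)(3.228058) + (-0.822) = 0.827537.
Therefore gamma(1) = 0.8275 (to 4 decimal places).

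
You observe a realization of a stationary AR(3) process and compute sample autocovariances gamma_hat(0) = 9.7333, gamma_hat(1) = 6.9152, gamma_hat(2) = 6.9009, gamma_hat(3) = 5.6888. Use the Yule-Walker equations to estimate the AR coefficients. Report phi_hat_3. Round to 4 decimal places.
\hat\phi_{3} = -0.0110

The Yule-Walker equations for an AR(p) process read, in matrix form,
  Gamma_p phi = r_p,   with   (Gamma_p)_{ij} = gamma(|i - j|),
                       (r_p)_i = gamma(i),   i,j = 1..p.
Substitute the sample gammas (Toeplitz matrix and right-hand side of size 3):
  Gamma_p = [[9.7333, 6.9152, 6.9009], [6.9152, 9.7333, 6.9152], [6.9009, 6.9152, 9.7333]]
  r_p     = [6.9152, 6.9009, 5.6888]
Written out (R1..R3):
  (R1) 9.7333 phi_1 + 6.9152 phi_2 + 6.9009 phi_3 = 6.9152
  (R2) 6.9152 phi_1 + 9.7333 phi_2 + 6.9152 phi_3 = 6.9009
  (R3) 6.9009 phi_1 + 6.9152 phi_2 + 9.7333 phi_3 = 5.6888
Gaussian elimination:
  R2 <- R2 - (6.9152/9.7333) R1 = R2 - (0.710468) R1:  4.82027 phi_2 + 2.01233 phi_3 = 1.98787
  R3 <- R3 - (6.9009/9.7333) R1 = R3 - (0.708999) R1:  2.01233 phi_2 + 4.840569 phi_3 = 0.78593
  R3 <- R3 - (2.01233/4.82027) R2 = R3 - (0.417472) R2:  4.000476 phi_3 = -0.043951
Back-substitution:
  phi_hat_3 = -0.043951 / 4.000476 = -0.010986
  phi_hat_2 = (1.98787 - (2.01233)(-0.010986)) / 4.82027 = 0.416985
  phi_hat_1 = (6.9152 - (6.9152)(0.416985) - (6.9009)(-0.010986)) / 9.7333 = 0.422003
So phi_hat = [0.4220, 0.4170, -0.0110].
Therefore phi_hat_3 = -0.0110.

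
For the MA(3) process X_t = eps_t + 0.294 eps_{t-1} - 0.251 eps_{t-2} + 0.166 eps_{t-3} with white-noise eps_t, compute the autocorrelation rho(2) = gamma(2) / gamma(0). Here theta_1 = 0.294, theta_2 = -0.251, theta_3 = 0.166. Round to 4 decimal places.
\rho(2) = -0.1718

For an MA(q) process with theta_0 = 1, the autocovariance is
  gamma(k) = sigma^2 * sum_{i=0..q-k} theta_i * theta_{i+k},
and rho(k) = gamma(k) / gamma(0). Sigma^2 cancels.
  numerator   = (1)*(-0.251) + (0.294)*(0.166) = -0.202196.
  denominator = (1)^2 + (0.294)^2 + (-0.251)^2 + (0.166)^2 = 1.176993.
  rho(2) = -0.202196 / 1.176993 = -0.1718.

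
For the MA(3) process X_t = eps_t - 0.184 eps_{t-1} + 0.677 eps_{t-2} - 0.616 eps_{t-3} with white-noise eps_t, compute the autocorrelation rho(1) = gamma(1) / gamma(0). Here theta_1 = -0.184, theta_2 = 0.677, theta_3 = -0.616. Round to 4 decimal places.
\rho(1) = -0.3877

For an MA(q) process with theta_0 = 1, the autocovariance is
  gamma(k) = sigma^2 * sum_{i=0..q-k} theta_i * theta_{i+k},
and rho(k) = gamma(k) / gamma(0). Sigma^2 cancels.
  numerator   = (1)*(-0.184) + (-0.184)*(0.677) + (0.677)*(-0.616) = -0.7256.
  denominator = (1)^2 + (-0.184)^2 + (0.677)^2 + (-0.616)^2 = 1.871641.
  rho(1) = -0.7256 / 1.871641 = -0.3877.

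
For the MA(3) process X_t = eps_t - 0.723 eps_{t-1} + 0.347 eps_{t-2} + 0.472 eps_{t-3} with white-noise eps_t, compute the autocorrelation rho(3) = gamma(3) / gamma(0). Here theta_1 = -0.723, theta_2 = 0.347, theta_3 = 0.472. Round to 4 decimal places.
\rho(3) = 0.2530

For an MA(q) process with theta_0 = 1, the autocovariance is
  gamma(k) = sigma^2 * sum_{i=0..q-k} theta_i * theta_{i+k},
and rho(k) = gamma(k) / gamma(0). Sigma^2 cancels.
  numerator   = (1)*(0.472) = 0.472.
  denominator = (1)^2 + (-0.723)^2 + (0.347)^2 + (0.472)^2 = 1.865922.
  rho(3) = 0.472 / 1.865922 = 0.2530.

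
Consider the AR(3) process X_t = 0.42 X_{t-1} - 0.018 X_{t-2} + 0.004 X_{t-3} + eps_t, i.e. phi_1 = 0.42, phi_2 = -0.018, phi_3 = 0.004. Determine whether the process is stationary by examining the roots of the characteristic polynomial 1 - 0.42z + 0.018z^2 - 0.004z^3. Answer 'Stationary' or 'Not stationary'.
\text{Stationary}

The AR(p) characteristic polynomial is P(z) = 1 - 0.42z + 0.018z^2 - 0.004z^3.
Stationarity requires all roots to lie outside the unit circle, i.e. |z| > 1 for every root.
Degree 3: look for a simple real root z0 first, then factor out (1 - z/z0) and solve the remaining quadratic.
Testing z0 = 2.5: P(2.5) = 1 + (-0.42)(2.5) + (0.018)(2.5)^2 + (-0.004)(2.5)^3
  = 1 + (-1.05) + (0.1125) + (-0.0625) = 0.  So z_0 = 2.5 is a root, |z_0| = 2.5.
Divide out the factor (1 - 0.4 z) = (1 - z/z0) (since 1/z0 = 0.4):
  P(z) = (1 - 0.4 z)(1 + (-0.02) z + (0.01) z^2)
  [check: z-coef -0.02 - (0.4) = -0.42; z^2-coef 0.01 - (0.4)(-0.02) = 0.018; z^3-coef -(0.4)(0.01) = -0.004.]
Remaining roots from the quadratic factor 1 + (-0.02) z + (0.01) z^2:
  Set 1 + (-0.02) z + (0.01) z^2 = 0, i.e. a z^2 + b z + c = 0 with a = 0.01, b = -0.02, c = 1.
  Discriminant D = b^2 - 4ac = (-0.02)^2 - 4*(0.01)*1 = 0.0004 - (0.04) = -0.0396.
  D < 0, so the roots are the complex-conjugate pair z = (-b +/- i sqrt(-D)) / (2a) = 1 +/- 9.9499i.
  For a conjugate pair |z|^2 = z * conj(z) = (product of roots) = c/a = 1/(0.01) = 100, so |z| = sqrt(100) = 10 for both roots.
Moduli of all roots: 2.5000, 10.0000, 10.0000.
All moduli strictly greater than 1? Yes.
Verdict: Stationary.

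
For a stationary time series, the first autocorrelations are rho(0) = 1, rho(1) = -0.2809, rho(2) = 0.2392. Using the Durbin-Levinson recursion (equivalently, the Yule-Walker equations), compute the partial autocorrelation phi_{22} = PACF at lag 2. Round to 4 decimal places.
\phi_{22} = 0.1740

The PACF at lag k is phi_{kk}, the last component of the solution
to the Yule-Walker system G_k phi = r_k where
  (G_k)_{ij} = rho(|i - j|), (r_k)_i = rho(i), i,j = 1..k.
Equivalently, Durbin-Levinson gives phi_{kk} iteratively:
  phi_{11} = rho(1)
  phi_{kk} = [rho(k) - sum_{j=1..k-1} phi_{k-1,j} rho(k-j)]
            / [1 - sum_{j=1..k-1} phi_{k-1,j} rho(j)],
  phi_{k,j} = phi_{k-1,j} - phi_{kk} phi_{k-1,k-j},  j = 1..k-1.
Step k = 1:
  phi_11 = rho(1) = -0.2809.
Step k = 2:
  phi_22 = [rho(2) - phi_11 rho(1)] / [1 - phi_11 rho(1)] = [0.2392 - (-0.2809)(-0.2809)] / [1 - (-0.2809)(-0.2809)]
         = 0.16029519 / 0.92109519 = 0.174.
Therefore phi_{22} = 0.1740.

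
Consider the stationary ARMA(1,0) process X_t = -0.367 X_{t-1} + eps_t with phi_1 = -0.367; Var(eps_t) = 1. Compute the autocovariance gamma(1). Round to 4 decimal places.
\gamma(1) = -0.4241

Multiply the model equation by X_{t-k} and take expectations. With theta_0 = psi_0 = 1 and psi_j the MA(infinity) weights, this gives
  gamma(k) - sum_i phi_i gamma(k-i) = c_k,
  c_k = sigma^2 * sum_{j=k..q} theta_j psi_{j-k}   (c_k = 0 for k > q),
using gamma(-m) = gamma(m).
Pure AR (q = 0): c_0 = sigma^2 = 1, c_k = 0 for k >= 1.
Equations for k = 0 and k = 1 (AR order 1):
  gamma(0) = phi_1 gamma(1) + c_0
  gamma(1) = phi_1 gamma(0) + c_1
Substituting the second into the first: gamma(0) (1 - phi_1^2) = c_0 + phi_1 c_1, so
  gamma(0) = c_0 / (1 - phi_1^2) = 1 / (1 - (-0.367)^2) = 1 / 0.865311 = 1.155654.
  gamma(1) = phi_1 gamma(0) = (-0.367)(1.155654) = -0.424125.
Therefore gamma(1) = -0.4241 (to 4 decimal places).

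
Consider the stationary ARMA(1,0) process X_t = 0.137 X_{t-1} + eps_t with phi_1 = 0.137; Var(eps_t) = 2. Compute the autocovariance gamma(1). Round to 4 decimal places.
\gamma(1) = 0.2792

Multiply the model equation by X_{t-k} and take expectations. With theta_0 = psi_0 = 1 and psi_j the MA(infinity) weights, this gives
  gamma(k) - sum_i phi_i gamma(k-i) = c_k,
  c_k = sigma^2 * sum_{j=k..q} theta_j psi_{j-k}   (c_k = 0 for k > q),
using gamma(-m) = gamma(m).
Pure AR (q = 0): c_0 = sigma^2 = 2, c_k = 0 for k >= 1.
Equations for k = 0 and k = 1 (AR order 1):
  gamma(0) = phi_1 gamma(1) + c_0
  gamma(1) = phi_1 gamma(0) + c_1
Substituting the second into the first: gamma(0) (1 - phi_1^2) = c_0 + phi_1 c_1, so
  gamma(0) = c_0 / (1 - phi_1^2) = 2 / (1 - (0.137)^2) = 2 / 0.981231 = 2.038256.
  gamma(1) = phi_1 gamma(0) = (0.137)(2.038256) = 0.279241.
Therefore gamma(1) = 0.2792 (to 4 decimal places).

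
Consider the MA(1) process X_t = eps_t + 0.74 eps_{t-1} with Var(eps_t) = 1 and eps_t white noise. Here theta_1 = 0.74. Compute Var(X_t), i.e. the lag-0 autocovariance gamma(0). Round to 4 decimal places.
\gamma(0) = 1.5476

For an MA(q) process X_t = eps_t + sum_i theta_i eps_{t-i} with
Var(eps_t) = sigma^2, the variance is
  gamma(0) = sigma^2 * (1 + sum_i theta_i^2).
  sum_i theta_i^2 = (0.74)^2 = 0.5476.
  gamma(0) = 1 * (1 + 0.5476) = 1 * 1.5476 = 1.5476.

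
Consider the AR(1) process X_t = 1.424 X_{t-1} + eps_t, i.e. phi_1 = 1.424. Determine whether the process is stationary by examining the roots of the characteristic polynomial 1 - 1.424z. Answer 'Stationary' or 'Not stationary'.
\text{Not stationary}

The AR(p) characteristic polynomial is P(z) = 1 - 1.424z.
Stationarity requires all roots to lie outside the unit circle, i.e. |z| > 1 for every root.
This is linear in z: 1 + (-1.424) z = 0  =>  z = -1/(-1.424) = 0.702247,  |z| = 0.702247.
Moduli of all roots: 0.7022.
All moduli strictly greater than 1? No.
Verdict: Not stationary.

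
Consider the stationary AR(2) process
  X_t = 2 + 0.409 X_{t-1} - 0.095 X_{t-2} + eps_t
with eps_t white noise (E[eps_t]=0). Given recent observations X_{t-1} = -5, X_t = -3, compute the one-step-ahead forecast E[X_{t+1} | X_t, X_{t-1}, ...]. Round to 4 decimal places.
E[X_{t+1} \mid \mathcal F_t] = 1.2480

For an AR(p) model X_t = c + sum_i phi_i X_{t-i} + eps_t, the
one-step-ahead conditional mean is
  E[X_{t+1} | X_t, ...] = c + sum_i phi_i X_{t+1-i}.
Substitute known values:
  E[X_{t+1} | ...] = 2 + (0.409) * (-3) + (-0.095) * (-5)
                   = 1.2480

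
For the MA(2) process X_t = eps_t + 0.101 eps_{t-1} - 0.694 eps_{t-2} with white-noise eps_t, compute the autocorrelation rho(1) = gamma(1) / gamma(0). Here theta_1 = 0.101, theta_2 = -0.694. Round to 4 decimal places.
\rho(1) = 0.0207

For an MA(q) process with theta_0 = 1, the autocovariance is
  gamma(k) = sigma^2 * sum_{i=0..q-k} theta_i * theta_{i+k},
and rho(k) = gamma(k) / gamma(0). Sigma^2 cancels.
  numerator   = (1)*(0.101) + (0.101)*(-0.694) = 0.030906.
  denominator = (1)^2 + (0.101)^2 + (-0.694)^2 = 1.491837.
  rho(1) = 0.030906 / 1.491837 = 0.0207.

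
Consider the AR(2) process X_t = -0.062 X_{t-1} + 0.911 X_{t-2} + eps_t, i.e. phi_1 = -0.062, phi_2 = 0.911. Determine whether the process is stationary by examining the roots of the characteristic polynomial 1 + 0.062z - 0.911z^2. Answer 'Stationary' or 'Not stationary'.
\text{Stationary}

The AR(p) characteristic polynomial is P(z) = 1 + 0.062z - 0.911z^2.
Stationarity requires all roots to lie outside the unit circle, i.e. |z| > 1 for every root.
Set 1 + (0.062) z + (-0.911) z^2 = 0, i.e. a z^2 + b z + c = 0 with a = -0.911, b = 0.062, c = 1.
Discriminant D = b^2 - 4ac = (0.062)^2 - 4*(-0.911)*1 = 0.003844 - (-3.644) = 3.647844.
D >= 0, so the roots are real: z = (-b +/- sqrt(D)) / (2a) = (-0.062 +/- 1.909933) / (-1.822).
  z_1 = (-0.062 + 1.909933) / (-1.822) = -1.0142,   |z_1| = 1.0142.
  z_2 = (-0.062 - 1.909933) / (-1.822) = 1.0823,   |z_2| = 1.0823.
Moduli of all roots: 1.0142, 1.0823.
All moduli strictly greater than 1? Yes.
Verdict: Stationary.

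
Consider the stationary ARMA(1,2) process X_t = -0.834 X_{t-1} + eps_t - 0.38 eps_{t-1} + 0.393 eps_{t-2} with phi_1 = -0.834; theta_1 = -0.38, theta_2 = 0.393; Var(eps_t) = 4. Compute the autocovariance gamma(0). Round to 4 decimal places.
\gamma(0) = 35.8489

Multiply the model equation by X_{t-k} and take expectations. With theta_0 = psi_0 = 1 and psi_j the MA(infinity) weights, this gives
  gamma(k) - sum_i phi_i gamma(k-i) = c_k,
  c_k = sigma^2 * sum_{j=k..q} theta_j psi_{j-k}   (c_k = 0 for k > q),
using gamma(-m) = gamma(m).
psi-weights needed (psi_j = theta_j + sum_i phi_i psi_{j-i}):
  psi_1 = theta_1 + phi_1 = -0.38 + (-0.834) = -1.214
  psi_2 = theta_2 + phi_1 psi_1 = 0.393 + (-0.834)(-1.214) = 1.405476
Right-hand sides:
  c_0 = sigma^2 (1 + theta_1 psi_1 + theta_2 psi_2) = 4 * (1 + (-0.38)(-1.214) + (0.393)(1.405476)) = 4 * 2.013672 = 8.054688
  c_1 = sigma^2 (theta_1 + theta_2 psi_1) = 4 * (-0.38 + (0.393)(-1.214)) = -3.428408
  c_2 = sigma^2 theta_2 = 4 * (0.393) = 1.572
Equations for k = 0 and k = 1 (AR order 1):
  gamma(0) = phi_1 gamma(1) + c_0
  gamma(1) = phi_1 gamma(0) + c_1
Substituting the second into the first: gamma(0) (1 - phi_1^2) = c_0 + phi_1 c_1, so
  gamma(0) = (c_0 + phi_1 c_1) / (1 - phi_1^2) = (8.054688 + (-0.834)(-3.428408)) / (1 - (-0.834)^2) = 10.913981 / 0.304444 = 35.848894.
Therefore gamma(0) = 35.8489 (to 4 decimal places).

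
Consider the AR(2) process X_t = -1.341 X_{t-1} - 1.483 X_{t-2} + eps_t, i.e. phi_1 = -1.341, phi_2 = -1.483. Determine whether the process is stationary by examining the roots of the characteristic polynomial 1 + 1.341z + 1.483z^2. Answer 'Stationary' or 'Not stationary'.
\text{Not stationary}

The AR(p) characteristic polynomial is P(z) = 1 + 1.341z + 1.483z^2.
Stationarity requires all roots to lie outside the unit circle, i.e. |z| > 1 for every root.
Set 1 + (1.341) z + (1.483) z^2 = 0, i.e. a z^2 + b z + c = 0 with a = 1.483, b = 1.341, c = 1.
Discriminant D = b^2 - 4ac = (1.341)^2 - 4*(1.483)*1 = 1.798281 - (5.932) = -4.133719.
D < 0, so the roots are the complex-conjugate pair z = (-b +/- i sqrt(-D)) / (2a) = -0.4521 +/- 0.6855i.
For a conjugate pair |z|^2 = z * conj(z) = (product of roots) = c/a = 1/(1.483) = 0.674309, so |z| = sqrt(0.674309) = 0.8212 for both roots.
Moduli of all roots: 0.8212, 0.8212.
All moduli strictly greater than 1? No.
Verdict: Not stationary.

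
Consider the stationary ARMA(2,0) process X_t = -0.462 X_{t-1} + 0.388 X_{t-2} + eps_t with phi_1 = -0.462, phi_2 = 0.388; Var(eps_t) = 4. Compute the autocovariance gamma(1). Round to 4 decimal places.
\gamma(1) = -8.2645

Multiply the model equation by X_{t-k} and take expectations. With theta_0 = psi_0 = 1 and psi_j the MA(infinity) weights, this gives
  gamma(k) - sum_i phi_i gamma(k-i) = c_k,
  c_k = sigma^2 * sum_{j=k..q} theta_j psi_{j-k}   (c_k = 0 for k > q),
using gamma(-m) = gamma(m).
Pure AR (q = 0): c_0 = sigma^2 = 4, c_k = 0 for k >= 1.
Equations for k = 0, 1, 2 (AR order 2, c_2 = 0):
  (E0) gamma(0) = phi_1 gamma(1) + phi_2 gamma(2) + c_0
  (E1) gamma(1) = phi_1 gamma(0) + phi_2 gamma(1) + c_1
  (E2) gamma(2) = phi_1 gamma(1) + phi_2 gamma(0)
From (E1): gamma(1) = A gamma(0) + B with
  A = phi_1 / (1 - phi_2) = -0.462 / 0.612 = -0.754902,   B = c_1 / (1 - phi_2) = 0 / 0.612 = 0.
Insert (E2) into (E0): gamma(0) (1 - phi_2^2) = phi_1 (1 + phi_2) gamma(1) + c_0.
  phi_1 (1 + phi_2) = (-0.462)(1.388) = -0.641256,   1 - phi_2^2 = 0.849456.
Replace gamma(1) by A gamma(0) + B and collect gamma(0):
  gamma(0) [0.849456 - (-0.641256)(-0.754902)] = c_0 = 4
  gamma(0) * 0.365371 = 4
  gamma(0) = 4 / 0.365371 = 10.947789.
  gamma(1) = A gamma(0) = (-0.754902)(10.947789) = -8.264507.
Therefore gamma(1) = -8.2645 (to 4 decimal places).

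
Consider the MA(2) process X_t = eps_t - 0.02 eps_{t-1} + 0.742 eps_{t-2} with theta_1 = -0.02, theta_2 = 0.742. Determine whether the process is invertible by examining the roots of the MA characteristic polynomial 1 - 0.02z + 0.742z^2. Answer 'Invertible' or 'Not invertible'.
\text{Invertible}

The MA(q) characteristic polynomial is P(z) = 1 - 0.02z + 0.742z^2.
Invertibility requires all roots to lie outside the unit circle, i.e. |z| > 1 for every root.
Set 1 + (-0.02) z + (0.742) z^2 = 0, i.e. a z^2 + b z + c = 0 with a = 0.742, b = -0.02, c = 1.
Discriminant D = b^2 - 4ac = (-0.02)^2 - 4*(0.742)*1 = 0.0004 - (2.968) = -2.9676.
D < 0, so the roots are the complex-conjugate pair z = (-b +/- i sqrt(-D)) / (2a) = 0.0135 +/- 1.1608i.
For a conjugate pair |z|^2 = z * conj(z) = (product of roots) = c/a = 1/(0.742) = 1.347709, so |z| = sqrt(1.347709) = 1.1609 for both roots.
Moduli of all roots: 1.1609, 1.1609.
All moduli strictly greater than 1? Yes.
Verdict: Invertible.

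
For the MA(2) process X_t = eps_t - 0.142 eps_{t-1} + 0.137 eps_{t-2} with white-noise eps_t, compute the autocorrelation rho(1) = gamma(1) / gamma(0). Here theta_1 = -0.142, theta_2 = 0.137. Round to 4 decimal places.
\rho(1) = -0.1554

For an MA(q) process with theta_0 = 1, the autocovariance is
  gamma(k) = sigma^2 * sum_{i=0..q-k} theta_i * theta_{i+k},
and rho(k) = gamma(k) / gamma(0). Sigma^2 cancels.
  numerator   = (1)*(-0.142) + (-0.142)*(0.137) = -0.161454.
  denominator = (1)^2 + (-0.142)^2 + (0.137)^2 = 1.038933.
  rho(1) = -0.161454 / 1.038933 = -0.1554.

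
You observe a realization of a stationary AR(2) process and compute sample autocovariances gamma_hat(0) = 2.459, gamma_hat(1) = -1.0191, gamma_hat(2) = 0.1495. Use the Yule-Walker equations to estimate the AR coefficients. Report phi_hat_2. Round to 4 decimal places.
\hat\phi_{2} = -0.1340

The Yule-Walker equations for an AR(p) process read, in matrix form,
  Gamma_p phi = r_p,   with   (Gamma_p)_{ij} = gamma(|i - j|),
                       (r_p)_i = gamma(i),   i,j = 1..p.
Substitute the sample gammas (Toeplitz matrix and right-hand side of size 2):
  Gamma_p = [[2.459, -1.0191], [-1.0191, 2.459]]
  r_p     = [-1.0191, 0.1495]
Written out:
  2.459 phi_1 - 1.0191 phi_2 = -1.0191
  -1.0191 phi_1 + 2.459 phi_2 = 0.1495
Solve by Cramer's rule:
  det = gamma(0)^2 - gamma(1)^2 = (2.459)^2 - (-1.0191)^2 = 6.046681 - 1.03856481 = 5.00811619
  phi_hat_1 = [gamma(1) gamma(0) - gamma(1) gamma(2)] / det = [(-1.0191)(2.459) - (-1.0191)(0.1495)] / 5.00811619 = -2.35361145 / 5.00811619 = -0.47
  phi_hat_2 = [gamma(0) gamma(2) - gamma(1)^2] / det = [(2.459)(0.1495) - (-1.0191)^2] / 5.00811619 = -0.67094431 / 5.00811619 = -0.134
So phi_hat = [-0.4700, -0.1340].
Therefore phi_hat_2 = -0.1340.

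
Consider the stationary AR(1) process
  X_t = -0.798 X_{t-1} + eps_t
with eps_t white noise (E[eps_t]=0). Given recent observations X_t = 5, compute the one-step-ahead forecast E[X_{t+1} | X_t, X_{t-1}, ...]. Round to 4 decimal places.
E[X_{t+1} \mid \mathcal F_t] = -3.9900

For an AR(p) model X_t = c + sum_i phi_i X_{t-i} + eps_t, the
one-step-ahead conditional mean is
  E[X_{t+1} | X_t, ...] = c + sum_i phi_i X_{t+1-i}.
Substitute known values:
  E[X_{t+1} | ...] = (-0.798) * (5)
                   = -3.9900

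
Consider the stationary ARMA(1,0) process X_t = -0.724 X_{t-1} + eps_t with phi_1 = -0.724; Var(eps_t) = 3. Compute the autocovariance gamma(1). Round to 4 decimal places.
\gamma(1) = -4.5647

Multiply the model equation by X_{t-k} and take expectations. With theta_0 = psi_0 = 1 and psi_j the MA(infinity) weights, this gives
  gamma(k) - sum_i phi_i gamma(k-i) = c_k,
  c_k = sigma^2 * sum_{j=k..q} theta_j psi_{j-k}   (c_k = 0 for k > q),
using gamma(-m) = gamma(m).
Pure AR (q = 0): c_0 = sigma^2 = 3, c_k = 0 for k >= 1.
Equations for k = 0 and k = 1 (AR order 1):
  gamma(0) = phi_1 gamma(1) + c_0
  gamma(1) = phi_1 gamma(0) + c_1
Substituting the second into the first: gamma(0) (1 - phi_1^2) = c_0 + phi_1 c_1, so
  gamma(0) = c_0 / (1 - phi_1^2) = 3 / (1 - (-0.724)^2) = 3 / 0.475824 = 6.304852.
  gamma(1) = phi_1 gamma(0) = (-0.724)(6.304852) = -4.564713.
Therefore gamma(1) = -4.5647 (to 4 decimal places).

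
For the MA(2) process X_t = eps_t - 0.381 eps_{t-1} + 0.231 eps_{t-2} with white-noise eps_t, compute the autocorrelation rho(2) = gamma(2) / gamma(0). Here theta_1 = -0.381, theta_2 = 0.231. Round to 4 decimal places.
\rho(2) = 0.1927

For an MA(q) process with theta_0 = 1, the autocovariance is
  gamma(k) = sigma^2 * sum_{i=0..q-k} theta_i * theta_{i+k},
and rho(k) = gamma(k) / gamma(0). Sigma^2 cancels.
  numerator   = (1)*(0.231) = 0.231.
  denominator = (1)^2 + (-0.381)^2 + (0.231)^2 = 1.198522.
  rho(2) = 0.231 / 1.198522 = 0.1927.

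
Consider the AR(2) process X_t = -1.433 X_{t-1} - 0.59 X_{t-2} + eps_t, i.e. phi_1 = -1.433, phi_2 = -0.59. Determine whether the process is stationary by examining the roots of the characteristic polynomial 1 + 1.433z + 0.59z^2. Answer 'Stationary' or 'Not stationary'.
\text{Stationary}

The AR(p) characteristic polynomial is P(z) = 1 + 1.433z + 0.59z^2.
Stationarity requires all roots to lie outside the unit circle, i.e. |z| > 1 for every root.
Set 1 + (1.433) z + (0.59) z^2 = 0, i.e. a z^2 + b z + c = 0 with a = 0.59, b = 1.433, c = 1.
Discriminant D = b^2 - 4ac = (1.433)^2 - 4*(0.59)*1 = 2.053489 - (2.36) = -0.306511.
D < 0, so the roots are the complex-conjugate pair z = (-b +/- i sqrt(-D)) / (2a) = -1.2144 +/- 0.4692i.
For a conjugate pair |z|^2 = z * conj(z) = (product of roots) = c/a = 1/(0.59) = 1.694915, so |z| = sqrt(1.694915) = 1.3019 for both roots.
Moduli of all roots: 1.3019, 1.3019.
All moduli strictly greater than 1? Yes.
Verdict: Stationary.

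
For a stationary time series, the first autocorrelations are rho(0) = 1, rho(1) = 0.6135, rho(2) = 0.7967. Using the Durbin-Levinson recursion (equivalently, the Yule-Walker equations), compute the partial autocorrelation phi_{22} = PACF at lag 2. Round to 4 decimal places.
\phi_{22} = 0.6740

The PACF at lag k is phi_{kk}, the last component of the solution
to the Yule-Walker system G_k phi = r_k where
  (G_k)_{ij} = rho(|i - j|), (r_k)_i = rho(i), i,j = 1..k.
Equivalently, Durbin-Levinson gives phi_{kk} iteratively:
  phi_{11} = rho(1)
  phi_{kk} = [rho(k) - sum_{j=1..k-1} phi_{k-1,j} rho(k-j)]
            / [1 - sum_{j=1..k-1} phi_{k-1,j} rho(j)],
  phi_{k,j} = phi_{k-1,j} - phi_{kk} phi_{k-1,k-j},  j = 1..k-1.
Step k = 1:
  phi_11 = rho(1) = 0.6135.
Step k = 2:
  phi_22 = [rho(2) - phi_11 rho(1)] / [1 - phi_11 rho(1)] = [0.7967 - (0.6135)(0.6135)] / [1 - (0.6135)(0.6135)]
         = 0.42031775 / 0.62361775 = 0.674.
Therefore phi_{22} = 0.6740.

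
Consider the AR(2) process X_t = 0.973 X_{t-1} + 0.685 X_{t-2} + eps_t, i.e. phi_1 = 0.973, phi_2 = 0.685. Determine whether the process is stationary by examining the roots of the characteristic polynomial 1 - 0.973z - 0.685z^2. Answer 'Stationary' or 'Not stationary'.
\text{Not stationary}

The AR(p) characteristic polynomial is P(z) = 1 - 0.973z - 0.685z^2.
Stationarity requires all roots to lie outside the unit circle, i.e. |z| > 1 for every root.
Set 1 + (-0.973) z + (-0.685) z^2 = 0, i.e. a z^2 + b z + c = 0 with a = -0.685, b = -0.973, c = 1.
Discriminant D = b^2 - 4ac = (-0.973)^2 - 4*(-0.685)*1 = 0.946729 - (-2.74) = 3.686729.
D >= 0, so the roots are real: z = (-b +/- sqrt(D)) / (2a) = (0.973 +/- 1.920086) / (-1.37).
  z_1 = (0.973 + 1.920086) / (-1.37) = -2.1117,   |z_1| = 2.1117.
  z_2 = (0.973 - 1.920086) / (-1.37) = 0.6913,   |z_2| = 0.6913.
Moduli of all roots: 2.1117, 0.6913.
All moduli strictly greater than 1? No.
Verdict: Not stationary.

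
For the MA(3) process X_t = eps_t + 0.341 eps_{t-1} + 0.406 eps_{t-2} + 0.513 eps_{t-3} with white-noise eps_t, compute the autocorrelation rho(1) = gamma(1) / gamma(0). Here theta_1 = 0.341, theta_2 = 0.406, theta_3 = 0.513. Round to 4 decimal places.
\rho(1) = 0.4453

For an MA(q) process with theta_0 = 1, the autocovariance is
  gamma(k) = sigma^2 * sum_{i=0..q-k} theta_i * theta_{i+k},
and rho(k) = gamma(k) / gamma(0). Sigma^2 cancels.
  numerator   = (1)*(0.341) + (0.341)*(0.406) + (0.406)*(0.513) = 0.687724.
  denominator = (1)^2 + (0.341)^2 + (0.406)^2 + (0.513)^2 = 1.544286.
  rho(1) = 0.687724 / 1.544286 = 0.4453.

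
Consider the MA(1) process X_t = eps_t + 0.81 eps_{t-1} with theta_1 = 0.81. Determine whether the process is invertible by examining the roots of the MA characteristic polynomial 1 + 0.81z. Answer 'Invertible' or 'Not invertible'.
\text{Invertible}

The MA(q) characteristic polynomial is P(z) = 1 + 0.81z.
Invertibility requires all roots to lie outside the unit circle, i.e. |z| > 1 for every root.
This is linear in z: 1 + (0.81) z = 0  =>  z = -1/(0.81) = -1.234568,  |z| = 1.234568.
Moduli of all roots: 1.2346.
All moduli strictly greater than 1? Yes.
Verdict: Invertible.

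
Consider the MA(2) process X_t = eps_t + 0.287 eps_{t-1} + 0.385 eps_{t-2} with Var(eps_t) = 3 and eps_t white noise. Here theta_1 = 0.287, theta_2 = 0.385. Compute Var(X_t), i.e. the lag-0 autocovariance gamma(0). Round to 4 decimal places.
\gamma(0) = 3.6918

For an MA(q) process X_t = eps_t + sum_i theta_i eps_{t-i} with
Var(eps_t) = sigma^2, the variance is
  gamma(0) = sigma^2 * (1 + sum_i theta_i^2).
  sum_i theta_i^2 = (0.287)^2 + (0.385)^2 = 0.082369 + 0.148225 = 0.230594.
  gamma(0) = 3 * (1 + 0.230594) = 3 * 1.230594 = 3.691782, which rounds to 3.6918.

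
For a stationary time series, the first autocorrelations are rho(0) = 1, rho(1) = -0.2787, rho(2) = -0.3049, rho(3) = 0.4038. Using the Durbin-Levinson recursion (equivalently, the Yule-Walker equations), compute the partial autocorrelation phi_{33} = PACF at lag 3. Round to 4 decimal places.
\phi_{33} = 0.2200

The PACF at lag k is phi_{kk}, the last component of the solution
to the Yule-Walker system G_k phi = r_k where
  (G_k)_{ij} = rho(|i - j|), (r_k)_i = rho(i), i,j = 1..k.
Equivalently, Durbin-Levinson gives phi_{kk} iteratively:
  phi_{11} = rho(1)
  phi_{kk} = [rho(k) - sum_{j=1..k-1} phi_{k-1,j} rho(k-j)]
            / [1 - sum_{j=1..k-1} phi_{k-1,j} rho(j)],
  phi_{k,j} = phi_{k-1,j} - phi_{kk} phi_{k-1,k-j},  j = 1..k-1.
Step k = 1:
  phi_11 = rho(1) = -0.2787.
Step k = 2:
  phi_22 = [rho(2) - phi_11 rho(1)] / [1 - phi_11 rho(1)] = [-0.3049 - (-0.2787)(-0.2787)] / [1 - (-0.2787)(-0.2787)]
         = -0.38257369 / 0.92232631 = -0.414792.
  Update: phi_21 = phi_11 - phi_22 phi_11 = -0.2787 - (-0.414792)(-0.2787) = -0.394303.
Step k = 3:
  phi_33 = [rho(3) - phi_21 rho(2) - phi_22 rho(1)] / [1 - phi_21 rho(1) - phi_22 rho(2)]
    numerator   = 0.4038 - (-0.394303)(-0.3049) - (-0.414792)(-0.2787) = 0.16797458
    denominator = 1 - (-0.394303)(-0.2787) - (-0.414792)(-0.3049) = 0.76363776
  phi_33 = 0.16797458 / 0.76363776 = 0.22.
Therefore phi_{33} = 0.2200.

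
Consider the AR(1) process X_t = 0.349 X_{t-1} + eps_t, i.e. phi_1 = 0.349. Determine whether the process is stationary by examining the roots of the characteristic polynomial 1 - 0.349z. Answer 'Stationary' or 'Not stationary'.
\text{Stationary}

The AR(p) characteristic polynomial is P(z) = 1 - 0.349z.
Stationarity requires all roots to lie outside the unit circle, i.e. |z| > 1 for every root.
This is linear in z: 1 + (-0.349) z = 0  =>  z = -1/(-0.349) = 2.86533,  |z| = 2.86533.
Moduli of all roots: 2.8653.
All moduli strictly greater than 1? Yes.
Verdict: Stationary.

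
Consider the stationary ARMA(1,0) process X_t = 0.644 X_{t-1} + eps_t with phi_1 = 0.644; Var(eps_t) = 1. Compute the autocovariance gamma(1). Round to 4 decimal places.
\gamma(1) = 1.1004

Multiply the model equation by X_{t-k} and take expectations. With theta_0 = psi_0 = 1 and psi_j the MA(infinity) weights, this gives
  gamma(k) - sum_i phi_i gamma(k-i) = c_k,
  c_k = sigma^2 * sum_{j=k..q} theta_j psi_{j-k}   (c_k = 0 for k > q),
using gamma(-m) = gamma(m).
Pure AR (q = 0): c_0 = sigma^2 = 1, c_k = 0 for k >= 1.
Equations for k = 0 and k = 1 (AR order 1):
  gamma(0) = phi_1 gamma(1) + c_0
  gamma(1) = phi_1 gamma(0) + c_1
Substituting the second into the first: gamma(0) (1 - phi_1^2) = c_0 + phi_1 c_1, so
  gamma(0) = c_0 / (1 - phi_1^2) = 1 / (1 - (0.644)^2) = 1 / 0.585264 = 1.708631.
  gamma(1) = phi_1 gamma(0) = (0.644)(1.708631) = 1.100358.
Therefore gamma(1) = 1.1004 (to 4 decimal places).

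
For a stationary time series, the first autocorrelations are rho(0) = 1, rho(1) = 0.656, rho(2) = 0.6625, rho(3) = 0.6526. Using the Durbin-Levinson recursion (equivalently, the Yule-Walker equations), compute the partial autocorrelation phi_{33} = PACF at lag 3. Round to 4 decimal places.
\phi_{33} = 0.2690

The PACF at lag k is phi_{kk}, the last component of the solution
to the Yule-Walker system G_k phi = r_k where
  (G_k)_{ij} = rho(|i - j|), (r_k)_i = rho(i), i,j = 1..k.
Equivalently, Durbin-Levinson gives phi_{kk} iteratively:
  phi_{11} = rho(1)
  phi_{kk} = [rho(k) - sum_{j=1..k-1} phi_{k-1,j} rho(k-j)]
            / [1 - sum_{j=1..k-1} phi_{k-1,j} rho(j)],
  phi_{k,j} = phi_{k-1,j} - phi_{kk} phi_{k-1,k-j},  j = 1..k-1.
Step k = 1:
  phi_11 = rho(1) = 0.656.
Step k = 2:
  phi_22 = [rho(2) - phi_11 rho(1)] / [1 - phi_11 rho(1)] = [0.6625 - (0.656)(0.656)] / [1 - (0.656)(0.656)]
         = 0.232164 / 0.569664 = 0.407546.
  Update: phi_21 = phi_11 - phi_22 phi_11 = 0.656 - (0.407546)(0.656) = 0.38865.
Step k = 3:
  phi_33 = [rho(3) - phi_21 rho(2) - phi_22 rho(1)] / [1 - phi_21 rho(1) - phi_22 rho(2)]
    numerator   = 0.6526 - (0.38865)(0.6625) - (0.407546)(0.656) = 0.12776943
    denominator = 1 - (0.38865)(0.656) - (0.407546)(0.6625) = 0.47504661
  phi_33 = 0.12776943 / 0.47504661 = 0.269.
Therefore phi_{33} = 0.2690.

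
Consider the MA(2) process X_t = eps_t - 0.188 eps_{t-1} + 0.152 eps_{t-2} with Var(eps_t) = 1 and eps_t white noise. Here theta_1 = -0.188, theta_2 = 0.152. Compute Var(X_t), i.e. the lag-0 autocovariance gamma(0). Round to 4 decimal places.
\gamma(0) = 1.0584

For an MA(q) process X_t = eps_t + sum_i theta_i eps_{t-i} with
Var(eps_t) = sigma^2, the variance is
  gamma(0) = sigma^2 * (1 + sum_i theta_i^2).
  sum_i theta_i^2 = (-0.188)^2 + (0.152)^2 = 0.035344 + 0.023104 = 0.058448.
  gamma(0) = 1 * (1 + 0.058448) = 1 * 1.058448 = 1.058448, which rounds to 1.0584.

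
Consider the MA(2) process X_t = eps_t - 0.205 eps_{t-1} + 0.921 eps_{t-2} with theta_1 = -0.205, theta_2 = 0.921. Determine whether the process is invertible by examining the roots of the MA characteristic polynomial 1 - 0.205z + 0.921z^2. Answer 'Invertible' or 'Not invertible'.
\text{Invertible}

The MA(q) characteristic polynomial is P(z) = 1 - 0.205z + 0.921z^2.
Invertibility requires all roots to lie outside the unit circle, i.e. |z| > 1 for every root.
Set 1 + (-0.205) z + (0.921) z^2 = 0, i.e. a z^2 + b z + c = 0 with a = 0.921, b = -0.205, c = 1.
Discriminant D = b^2 - 4ac = (-0.205)^2 - 4*(0.921)*1 = 0.042025 - (3.684) = -3.641975.
D < 0, so the roots are the complex-conjugate pair z = (-b +/- i sqrt(-D)) / (2a) = 0.1113 +/- 1.036i.
For a conjugate pair |z|^2 = z * conj(z) = (product of roots) = c/a = 1/(0.921) = 1.085776, so |z| = sqrt(1.085776) = 1.042 for both roots.
Moduli of all roots: 1.0420, 1.0420.
All moduli strictly greater than 1? Yes.
Verdict: Invertible.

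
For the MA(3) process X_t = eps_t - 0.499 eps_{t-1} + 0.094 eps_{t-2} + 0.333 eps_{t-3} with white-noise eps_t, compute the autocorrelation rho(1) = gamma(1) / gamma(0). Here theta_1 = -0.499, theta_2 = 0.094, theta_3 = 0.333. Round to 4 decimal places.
\rho(1) = -0.3760

For an MA(q) process with theta_0 = 1, the autocovariance is
  gamma(k) = sigma^2 * sum_{i=0..q-k} theta_i * theta_{i+k},
and rho(k) = gamma(k) / gamma(0). Sigma^2 cancels.
  numerator   = (1)*(-0.499) + (-0.499)*(0.094) + (0.094)*(0.333) = -0.514604.
  denominator = (1)^2 + (-0.499)^2 + (0.094)^2 + (0.333)^2 = 1.368726.
  rho(1) = -0.514604 / 1.368726 = -0.3760.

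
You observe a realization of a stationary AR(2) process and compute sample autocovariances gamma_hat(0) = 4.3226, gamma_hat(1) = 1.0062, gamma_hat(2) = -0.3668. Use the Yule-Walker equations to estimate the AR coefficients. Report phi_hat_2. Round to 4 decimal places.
\hat\phi_{2} = -0.1470

The Yule-Walker equations for an AR(p) process read, in matrix form,
  Gamma_p phi = r_p,   with   (Gamma_p)_{ij} = gamma(|i - j|),
                       (r_p)_i = gamma(i),   i,j = 1..p.
Substitute the sample gammas (Toeplitz matrix and right-hand side of size 2):
  Gamma_p = [[4.3226, 1.0062], [1.0062, 4.3226]]
  r_p     = [1.0062, -0.3668]
Written out:
  4.3226 phi_1 + 1.0062 phi_2 = 1.0062
  1.0062 phi_1 + 4.3226 phi_2 = -0.3668
Solve by Cramer's rule:
  det = gamma(0)^2 - gamma(1)^2 = (4.3226)^2 - (1.0062)^2 = 18.68487076 - 1.01243844 = 17.67243232
  phi_hat_1 = [gamma(1) gamma(0) - gamma(1) gamma(2)] / det = [(1.0062)(4.3226) - (1.0062)(-0.3668)] / 17.67243232 = 4.71847428 / 17.67243232 = 0.267
  phi_hat_2 = [gamma(0) gamma(2) - gamma(1)^2] / det = [(4.3226)(-0.3668) - (1.0062)^2] / 17.67243232 = -2.59796812 / 17.67243232 = -0.147
So phi_hat = [0.2670, -0.1470].
Therefore phi_hat_2 = -0.1470.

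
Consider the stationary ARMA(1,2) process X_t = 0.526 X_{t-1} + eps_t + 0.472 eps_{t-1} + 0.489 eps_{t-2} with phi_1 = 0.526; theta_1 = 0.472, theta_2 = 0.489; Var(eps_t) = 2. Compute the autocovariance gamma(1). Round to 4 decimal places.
\gamma(1) = 5.5151

Multiply the model equation by X_{t-k} and take expectations. With theta_0 = psi_0 = 1 and psi_j the MA(infinity) weights, this gives
  gamma(k) - sum_i phi_i gamma(k-i) = c_k,
  c_k = sigma^2 * sum_{j=k..q} theta_j psi_{j-k}   (c_k = 0 for k > q),
using gamma(-m) = gamma(m).
psi-weights needed (psi_j = theta_j + sum_i phi_i psi_{j-i}):
  psi_1 = theta_1 + phi_1 = 0.472 + (0.526) = 0.998
  psi_2 = theta_2 + phi_1 psi_1 = 0.489 + (0.526)(0.998) = 1.013948
Right-hand sides:
  c_0 = sigma^2 (1 + theta_1 psi_1 + theta_2 psi_2) = 2 * (1 + (0.472)(0.998) + (0.489)(1.013948)) = 2 * 1.966877 = 3.933753
  c_1 = sigma^2 (theta_1 + theta_2 psi_1) = 2 * (0.472 + (0.489)(0.998)) = 1.920044
  c_2 = sigma^2 theta_2 = 2 * (0.489) = 0.978
Equations for k = 0 and k = 1 (AR order 1):
  gamma(0) = phi_1 gamma(1) + c_0
  gamma(1) = phi_1 gamma(0) + c_1
Substituting the second into the first: gamma(0) (1 - phi_1^2) = c_0 + phi_1 c_1, so
  gamma(0) = (c_0 + phi_1 c_1) / (1 - phi_1^2) = (3.933753 + (0.526)(1.920044)) / (1 - (0.526)^2) = 4.943696 / 0.723324 = 6.834691.
  gamma(1) = phi_1 gamma(0) + c_1 = (0.526)(6.834691) + (1.920044) = 5.515092.
Therefore gamma(1) = 5.5151 (to 4 decimal places).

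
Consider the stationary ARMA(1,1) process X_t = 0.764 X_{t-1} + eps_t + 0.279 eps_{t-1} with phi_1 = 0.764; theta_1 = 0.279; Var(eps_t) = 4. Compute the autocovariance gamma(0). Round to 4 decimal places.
\gamma(0) = 14.4524

Multiply the model equation by X_{t-k} and take expectations. With theta_0 = psi_0 = 1 and psi_j the MA(infinity) weights, this gives
  gamma(k) - sum_i phi_i gamma(k-i) = c_k,
  c_k = sigma^2 * sum_{j=k..q} theta_j psi_{j-k}   (c_k = 0 for k > q),
using gamma(-m) = gamma(m).
psi-weights needed (psi_j = theta_j + sum_i phi_i psi_{j-i}):
  psi_1 = theta_1 + phi_1 = 0.279 + (0.764) = 1.043
Right-hand sides:
  c_0 = sigma^2 (1 + theta_1 psi_1) = 4 * (1 + (0.279)(1.043)) = 4 * 1.290997 = 5.163988
  c_1 = sigma^2 theta_1 = 4 * (0.279) = 1.116
  c_2 = 0
Equations for k = 0 and k = 1 (AR order 1):
  gamma(0) = phi_1 gamma(1) + c_0
  gamma(1) = phi_1 gamma(0) + c_1
Substituting the second into the first: gamma(0) (1 - phi_1^2) = c_0 + phi_1 c_1, so
  gamma(0) = (c_0 + phi_1 c_1) / (1 - phi_1^2) = (5.163988 + (0.764)(1.116)) / (1 - (0.764)^2) = 6.016612 / 0.416304 = 14.452448.
Therefore gamma(0) = 14.4524 (to 4 decimal places).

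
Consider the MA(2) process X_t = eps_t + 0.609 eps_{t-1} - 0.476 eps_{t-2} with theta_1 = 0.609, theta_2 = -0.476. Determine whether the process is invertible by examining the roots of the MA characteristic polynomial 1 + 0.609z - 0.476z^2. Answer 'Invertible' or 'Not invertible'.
\text{Not invertible}

The MA(q) characteristic polynomial is P(z) = 1 + 0.609z - 0.476z^2.
Invertibility requires all roots to lie outside the unit circle, i.e. |z| > 1 for every root.
Set 1 + (0.609) z + (-0.476) z^2 = 0, i.e. a z^2 + b z + c = 0 with a = -0.476, b = 0.609, c = 1.
Discriminant D = b^2 - 4ac = (0.609)^2 - 4*(-0.476)*1 = 0.370881 - (-1.904) = 2.274881.
D >= 0, so the roots are real: z = (-b +/- sqrt(D)) / (2a) = (-0.609 +/- 1.508271) / (-0.952).
  z_1 = (-0.609 + 1.508271) / (-0.952) = -0.9446,   |z_1| = 0.9446.
  z_2 = (-0.609 - 1.508271) / (-0.952) = 2.224,   |z_2| = 2.224.
Moduli of all roots: 0.9446, 2.2240.
All moduli strictly greater than 1? No.
Verdict: Not invertible.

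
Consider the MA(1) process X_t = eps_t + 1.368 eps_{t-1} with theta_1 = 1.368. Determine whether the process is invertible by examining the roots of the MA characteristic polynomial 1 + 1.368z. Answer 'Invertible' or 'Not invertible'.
\text{Not invertible}

The MA(q) characteristic polynomial is P(z) = 1 + 1.368z.
Invertibility requires all roots to lie outside the unit circle, i.e. |z| > 1 for every root.
This is linear in z: 1 + (1.368) z = 0  =>  z = -1/(1.368) = -0.730994,  |z| = 0.730994.
Moduli of all roots: 0.7310.
All moduli strictly greater than 1? No.
Verdict: Not invertible.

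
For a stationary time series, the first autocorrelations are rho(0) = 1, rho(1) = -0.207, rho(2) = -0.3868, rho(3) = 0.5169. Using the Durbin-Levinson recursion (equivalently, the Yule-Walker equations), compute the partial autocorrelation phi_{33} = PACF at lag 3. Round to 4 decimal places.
\phi_{33} = 0.4030

The PACF at lag k is phi_{kk}, the last component of the solution
to the Yule-Walker system G_k phi = r_k where
  (G_k)_{ij} = rho(|i - j|), (r_k)_i = rho(i), i,j = 1..k.
Equivalently, Durbin-Levinson gives phi_{kk} iteratively:
  phi_{11} = rho(1)
  phi_{kk} = [rho(k) - sum_{j=1..k-1} phi_{k-1,j} rho(k-j)]
            / [1 - sum_{j=1..k-1} phi_{k-1,j} rho(j)],
  phi_{k,j} = phi_{k-1,j} - phi_{kk} phi_{k-1,k-j},  j = 1..k-1.
Step k = 1:
  phi_11 = rho(1) = -0.207.
Step k = 2:
  phi_22 = [rho(2) - phi_11 rho(1)] / [1 - phi_11 rho(1)] = [-0.3868 - (-0.207)(-0.207)] / [1 - (-0.207)(-0.207)]
         = -0.429649 / 0.957151 = -0.448883.
  Update: phi_21 = phi_11 - phi_22 phi_11 = -0.207 - (-0.448883)(-0.207) = -0.299919.
Step k = 3:
  phi_33 = [rho(3) - phi_21 rho(2) - phi_22 rho(1)] / [1 - phi_21 rho(1) - phi_22 rho(2)]
    numerator   = 0.5169 - (-0.299919)(-0.3868) - (-0.448883)(-0.207) = 0.30797258
    denominator = 1 - (-0.299919)(-0.207) - (-0.448883)(-0.3868) = 0.76428878
  phi_33 = 0.30797258 / 0.76428878 = 0.403.
Therefore phi_{33} = 0.4030.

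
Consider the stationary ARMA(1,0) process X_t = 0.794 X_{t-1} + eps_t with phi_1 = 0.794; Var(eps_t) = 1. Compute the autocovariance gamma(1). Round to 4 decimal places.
\gamma(1) = 2.1485

Multiply the model equation by X_{t-k} and take expectations. With theta_0 = psi_0 = 1 and psi_j the MA(infinity) weights, this gives
  gamma(k) - sum_i phi_i gamma(k-i) = c_k,
  c_k = sigma^2 * sum_{j=k..q} theta_j psi_{j-k}   (c_k = 0 for k > q),
using gamma(-m) = gamma(m).
Pure AR (q = 0): c_0 = sigma^2 = 1, c_k = 0 for k >= 1.
Equations for k = 0 and k = 1 (AR order 1):
  gamma(0) = phi_1 gamma(1) + c_0
  gamma(1) = phi_1 gamma(0) + c_1
Substituting the second into the first: gamma(0) (1 - phi_1^2) = c_0 + phi_1 c_1, so
  gamma(0) = c_0 / (1 - phi_1^2) = 1 / (1 - (0.794)^2) = 1 / 0.369564 = 2.705891.
  gamma(1) = phi_1 gamma(0) = (0.794)(2.705891) = 2.148478.
Therefore gamma(1) = 2.1485 (to 4 decimal places).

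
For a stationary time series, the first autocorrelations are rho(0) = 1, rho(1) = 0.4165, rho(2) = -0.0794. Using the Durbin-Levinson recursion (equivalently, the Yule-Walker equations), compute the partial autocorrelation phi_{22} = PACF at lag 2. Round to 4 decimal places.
\phi_{22} = -0.3059

The PACF at lag k is phi_{kk}, the last component of the solution
to the Yule-Walker system G_k phi = r_k where
  (G_k)_{ij} = rho(|i - j|), (r_k)_i = rho(i), i,j = 1..k.
Equivalently, Durbin-Levinson gives phi_{kk} iteratively:
  phi_{11} = rho(1)
  phi_{kk} = [rho(k) - sum_{j=1..k-1} phi_{k-1,j} rho(k-j)]
            / [1 - sum_{j=1..k-1} phi_{k-1,j} rho(j)],
  phi_{k,j} = phi_{k-1,j} - phi_{kk} phi_{k-1,k-j},  j = 1..k-1.
Step k = 1:
  phi_11 = rho(1) = 0.4165.
Step k = 2:
  phi_22 = [rho(2) - phi_11 rho(1)] / [1 - phi_11 rho(1)] = [-0.0794 - (0.4165)(0.4165)] / [1 - (0.4165)(0.4165)]
         = -0.25287225 / 0.82652775 = -0.3059.
Therefore phi_{22} = -0.3059.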